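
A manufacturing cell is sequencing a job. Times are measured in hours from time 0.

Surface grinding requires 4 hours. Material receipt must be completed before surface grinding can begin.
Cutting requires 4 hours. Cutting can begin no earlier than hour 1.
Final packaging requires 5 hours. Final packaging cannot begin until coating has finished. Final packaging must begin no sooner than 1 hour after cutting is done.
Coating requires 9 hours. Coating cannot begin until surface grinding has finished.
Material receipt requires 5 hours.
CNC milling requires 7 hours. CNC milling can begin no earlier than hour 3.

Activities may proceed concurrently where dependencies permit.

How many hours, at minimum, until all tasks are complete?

23

CNC milling cannot begin until its own release at hour 3. It runs from hour 3 to 3 + 7 = hour 10.
Cutting cannot begin until its own release at hour 1. It runs from hour 1 to 1 + 4 = hour 5.
Material receipt has no prerequisites, so it starts at hour 0 and finishes at hour 5.
Surface grinding cannot begin until material receipt (finishes hour 5). It runs from hour 5 to 5 + 4 = hour 9.
After surface grinding (finishes hour 9), coating can start at hour 9 and finishes at hour 18.
Final packaging cannot start until coating (finishes hour 18); cutting (finishes hour 5, plus 1-hour gap → hour 6). The controlling bound is hour 18, so final packaging finishes at 18 + 5 = hour 23.
All tasks are finished once the last one completes. Finish times: Material receipt at 5, Cutting at 5, CNC milling at 10, Surface grinding at 9, Coating at 18, Final packaging at 23. The latest is hour 23.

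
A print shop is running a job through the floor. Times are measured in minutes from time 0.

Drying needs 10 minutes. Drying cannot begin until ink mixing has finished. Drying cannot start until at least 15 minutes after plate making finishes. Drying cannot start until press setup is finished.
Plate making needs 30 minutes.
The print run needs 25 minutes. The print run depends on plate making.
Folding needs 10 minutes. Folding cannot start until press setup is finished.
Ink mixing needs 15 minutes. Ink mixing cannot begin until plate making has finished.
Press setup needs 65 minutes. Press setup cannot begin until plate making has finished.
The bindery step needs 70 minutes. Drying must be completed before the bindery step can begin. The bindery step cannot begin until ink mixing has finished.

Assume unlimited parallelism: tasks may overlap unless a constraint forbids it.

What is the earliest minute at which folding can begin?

Nothing blocks plate making, so it runs from minute 0 to minute 30.
Press setup cannot begin until plate making (finishes minute 30). It runs from minute 30 to 30 + 65 = minute 95.
Folding waits on press setup (finishes minute 95), so the earliest it can start is minute 95.

95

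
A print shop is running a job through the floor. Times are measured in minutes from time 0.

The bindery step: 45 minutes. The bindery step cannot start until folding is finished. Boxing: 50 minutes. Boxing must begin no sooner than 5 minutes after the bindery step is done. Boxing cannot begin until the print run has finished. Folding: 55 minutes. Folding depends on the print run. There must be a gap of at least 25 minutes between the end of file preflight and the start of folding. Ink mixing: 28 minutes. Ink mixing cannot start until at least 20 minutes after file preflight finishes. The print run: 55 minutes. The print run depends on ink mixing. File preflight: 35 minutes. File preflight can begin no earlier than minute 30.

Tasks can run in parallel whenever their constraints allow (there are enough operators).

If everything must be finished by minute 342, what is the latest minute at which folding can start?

187

Nothing follows boxing; the deadline of minute 342 is its only limit. It must start by 342 − 50 = minute 292.
Since boxing (must start by minute 292, minus 5-minute gap → minute 287) depends on it, the bindery step must finish by minute 287. Backing off its 45-minute duration gives a latest start of minute 242.
Folding has to be done before the bindery step (must start by minute 242). That means finishing by minute 242, i.e. starting by 242 − 55 = minute 187.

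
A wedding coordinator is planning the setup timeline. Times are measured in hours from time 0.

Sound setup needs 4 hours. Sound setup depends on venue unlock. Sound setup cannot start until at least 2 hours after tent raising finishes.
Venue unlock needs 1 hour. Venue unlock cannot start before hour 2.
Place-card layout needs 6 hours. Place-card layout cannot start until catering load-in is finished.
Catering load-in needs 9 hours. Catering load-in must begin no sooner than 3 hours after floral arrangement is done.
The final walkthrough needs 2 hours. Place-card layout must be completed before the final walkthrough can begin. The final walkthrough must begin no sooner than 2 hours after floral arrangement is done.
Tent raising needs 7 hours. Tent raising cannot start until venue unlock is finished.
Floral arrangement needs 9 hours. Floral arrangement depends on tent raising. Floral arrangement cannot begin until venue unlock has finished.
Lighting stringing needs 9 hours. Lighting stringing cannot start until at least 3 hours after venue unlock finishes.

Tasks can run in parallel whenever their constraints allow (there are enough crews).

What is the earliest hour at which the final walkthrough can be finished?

39

After its own release at hour 2, venue unlock can start at hour 2 and finishes at hour 3.
After venue unlock (finishes hour 3), tent raising can start at hour 3 and finishes at hour 10.
Floral arrangement has to wait for tent raising (finishes hour 10); venue unlock (finishes hour 3). The latest of these is hour 10, so floral arrangement runs hour 10 to 10 + 9 = hour 19.
Catering load-in waits on floral arrangement (finishes hour 19, plus 3-hour gap → hour 22), so it starts at hour 22 and finishes at 22 + 9 = hour 31.
Place-card layout cannot begin until catering load-in (finishes hour 31). It runs from hour 31 to 31 + 6 = hour 37.
The final walkthrough needs all of place-card layout (finishes hour 37); floral arrangement (finishes hour 19, plus 2-hour gap → hour 21). That puts its earliest start at hour 37; it finishes at 37 + 2 = hour 39.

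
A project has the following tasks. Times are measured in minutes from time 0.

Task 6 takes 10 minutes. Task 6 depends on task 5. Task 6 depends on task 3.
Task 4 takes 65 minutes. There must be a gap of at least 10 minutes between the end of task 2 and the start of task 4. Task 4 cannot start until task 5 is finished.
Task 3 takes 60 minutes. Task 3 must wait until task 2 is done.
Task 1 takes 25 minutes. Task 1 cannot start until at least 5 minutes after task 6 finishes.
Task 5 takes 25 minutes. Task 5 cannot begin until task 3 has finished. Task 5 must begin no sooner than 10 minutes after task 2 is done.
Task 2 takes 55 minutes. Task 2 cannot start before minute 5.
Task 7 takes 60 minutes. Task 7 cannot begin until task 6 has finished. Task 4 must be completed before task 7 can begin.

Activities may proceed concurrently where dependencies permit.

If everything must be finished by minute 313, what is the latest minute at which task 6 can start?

243

To finish by minute 313, task 7 (duration 60) must start no later than minute 253.
Task 1 has no dependents, so it just needs to finish by minute 313. Starting by 313 − 25 = minute 288 achieves that.
For task 6: task 1 (must start by minute 288, minus 5-minute gap → minute 283); task 7 (must start by minute 253). The most restrictive is minute 253; with a 10-minute duration, task 6 must start by minute 243.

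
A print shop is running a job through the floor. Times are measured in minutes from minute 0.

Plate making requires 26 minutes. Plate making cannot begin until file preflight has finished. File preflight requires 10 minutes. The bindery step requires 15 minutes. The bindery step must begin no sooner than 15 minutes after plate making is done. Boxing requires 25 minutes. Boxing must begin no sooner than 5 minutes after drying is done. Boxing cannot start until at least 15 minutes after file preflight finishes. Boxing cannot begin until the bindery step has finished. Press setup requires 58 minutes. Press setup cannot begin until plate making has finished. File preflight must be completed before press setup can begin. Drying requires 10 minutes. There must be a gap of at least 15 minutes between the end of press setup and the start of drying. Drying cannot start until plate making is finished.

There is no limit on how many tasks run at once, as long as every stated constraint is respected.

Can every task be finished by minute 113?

File preflight can start immediately at minute 0; it finishes at minute 10.
Plate making cannot begin until file preflight (finishes minute 10). It runs from minute 10 to 10 + 26 = minute 36.
The bindery step cannot begin until plate making (finishes minute 36, plus 15-minute gap → minute 51). It runs from minute 51 to 51 + 15 = minute 66.
Press setup cannot start until plate making (finishes minute 36); file preflight (finishes minute 10). The controlling bound is minute 36, so press setup finishes at 36 + 58 = minute 94.
Drying cannot start until press setup (finishes minute 94, plus 15-minute gap → minute 109); plate making (finishes minute 36). The controlling bound is minute 109, so drying finishes at 109 + 10 = minute 119.
Boxing needs all of drying (finishes minute 119, plus 5-minute gap → minute 124); file preflight (finishes minute 10, plus 15-minute gap → minute 25); the bindery step (finishes minute 66). That puts its earliest start at minute 124; it finishes at 124 + 25 = minute 149.
The earliest everything can be done is minute 149, which is after the deadline of 113, so it is not possible.

No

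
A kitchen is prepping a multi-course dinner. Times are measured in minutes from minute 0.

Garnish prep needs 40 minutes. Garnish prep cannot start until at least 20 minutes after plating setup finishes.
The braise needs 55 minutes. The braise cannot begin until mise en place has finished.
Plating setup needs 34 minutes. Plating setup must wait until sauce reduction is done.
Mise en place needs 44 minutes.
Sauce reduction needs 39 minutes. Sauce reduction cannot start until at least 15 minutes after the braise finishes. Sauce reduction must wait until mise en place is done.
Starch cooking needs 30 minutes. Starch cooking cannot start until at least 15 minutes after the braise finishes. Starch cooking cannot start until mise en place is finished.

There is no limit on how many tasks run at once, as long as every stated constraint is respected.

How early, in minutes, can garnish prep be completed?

Mise en place has no prerequisites, so it starts at minute 0 and finishes at minute 44.
After mise en place (finishes minute 44), the braise can start at minute 44 and finishes at minute 99.
Sauce reduction needs all of the braise (finishes minute 99, plus 15-minute gap → minute 114); mise en place (finishes minute 44). That puts its earliest start at minute 114; it finishes at 114 + 39 = minute 153.
After sauce reduction (finishes minute 153), plating setup can start at minute 153 and finishes at minute 187.
After plating setup (finishes minute 187, plus 20-minute gap → minute 207), garnish prep can start at minute 207 and finishes at minute 247.

247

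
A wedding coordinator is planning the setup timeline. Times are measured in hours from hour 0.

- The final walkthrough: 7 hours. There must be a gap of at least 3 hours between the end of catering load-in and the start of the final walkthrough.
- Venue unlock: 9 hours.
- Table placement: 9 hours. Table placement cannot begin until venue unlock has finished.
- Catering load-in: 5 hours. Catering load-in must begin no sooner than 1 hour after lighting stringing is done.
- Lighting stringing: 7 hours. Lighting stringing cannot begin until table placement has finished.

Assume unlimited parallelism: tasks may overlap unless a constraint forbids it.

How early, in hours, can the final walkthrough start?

34

Venue unlock has no prerequisites, so it starts at hour 0 and finishes at hour 9.
After venue unlock (finishes hour 9), table placement can start at hour 9 and finishes at hour 18.
Lighting stringing waits on table placement (finishes hour 18), so it starts at hour 18 and finishes at 18 + 7 = hour 25.
Catering load-in cannot begin until lighting stringing (finishes hour 25, plus 1-hour gap → hour 26). It runs from hour 26 to 26 + 5 = hour 31.
The final walkthrough waits on catering load-in (finishes hour 31, plus 3-hour gap → hour 34), so the earliest it can start is hour 34.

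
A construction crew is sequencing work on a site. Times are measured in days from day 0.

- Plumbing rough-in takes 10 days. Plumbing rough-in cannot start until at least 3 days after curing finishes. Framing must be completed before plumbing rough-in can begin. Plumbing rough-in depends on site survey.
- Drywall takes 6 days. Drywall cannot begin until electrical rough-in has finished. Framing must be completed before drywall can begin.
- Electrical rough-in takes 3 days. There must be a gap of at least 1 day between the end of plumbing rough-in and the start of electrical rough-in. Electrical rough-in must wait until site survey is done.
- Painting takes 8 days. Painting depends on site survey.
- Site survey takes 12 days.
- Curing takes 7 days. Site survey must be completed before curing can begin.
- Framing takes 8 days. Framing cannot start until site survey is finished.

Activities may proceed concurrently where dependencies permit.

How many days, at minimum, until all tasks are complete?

42

Site survey can start immediately at day 0; it finishes at day 12.
Painting waits on site survey (finishes day 12), so it starts at day 12 and finishes at 12 + 8 = day 20.
Framing waits on site survey (finishes day 12), so it starts at day 12 and finishes at 12 + 8 = day 20.
Curing waits on site survey (finishes day 12), so it starts at day 12 and finishes at 12 + 7 = day 19.
Plumbing rough-in cannot start until curing (finishes day 19, plus 3-day gap → day 22); framing (finishes day 20); site survey (finishes day 12). The controlling bound is day 22, so plumbing rough-in finishes at 22 + 10 = day 32.
Electrical rough-in cannot start until plumbing rough-in (finishes day 32, plus 1-day gap → day 33); site survey (finishes day 12). The controlling bound is day 33, so electrical rough-in finishes at 33 + 3 = day 36.
Drywall cannot start until electrical rough-in (finishes day 36); framing (finishes day 20). The controlling bound is day 36, so drywall finishes at 36 + 6 = day 42.
All tasks are finished once the last one completes. Finish times: Site survey at 12, Curing at 19, Framing at 20, Plumbing rough-in at 32, Electrical rough-in at 36, Drywall at 42, Painting at 20. The latest is day 42.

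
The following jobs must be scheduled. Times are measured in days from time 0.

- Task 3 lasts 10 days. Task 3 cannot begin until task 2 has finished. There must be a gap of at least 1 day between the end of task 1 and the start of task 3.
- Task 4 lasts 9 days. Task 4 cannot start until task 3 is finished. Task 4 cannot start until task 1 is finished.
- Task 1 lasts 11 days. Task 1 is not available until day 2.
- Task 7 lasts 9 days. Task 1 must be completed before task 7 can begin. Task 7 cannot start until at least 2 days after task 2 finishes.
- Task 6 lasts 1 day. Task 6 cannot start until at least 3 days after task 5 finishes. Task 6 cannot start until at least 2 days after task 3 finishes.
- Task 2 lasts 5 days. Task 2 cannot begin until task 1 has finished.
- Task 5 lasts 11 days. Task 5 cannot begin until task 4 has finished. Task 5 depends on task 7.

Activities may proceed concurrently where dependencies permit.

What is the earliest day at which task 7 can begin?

Task 1 waits on its own release at day 2, so it starts at day 2 and finishes at 2 + 11 = day 13.
Task 2 cannot begin until task 1 (finishes day 13). It runs from day 13 to 13 + 5 = day 18.
Task 7 waits on task 1 (finishes day 13); task 2 (finishes day 18, plus 2-day gap → day 20). The latest of these is day 20, which is the earliest task 7 can start.

20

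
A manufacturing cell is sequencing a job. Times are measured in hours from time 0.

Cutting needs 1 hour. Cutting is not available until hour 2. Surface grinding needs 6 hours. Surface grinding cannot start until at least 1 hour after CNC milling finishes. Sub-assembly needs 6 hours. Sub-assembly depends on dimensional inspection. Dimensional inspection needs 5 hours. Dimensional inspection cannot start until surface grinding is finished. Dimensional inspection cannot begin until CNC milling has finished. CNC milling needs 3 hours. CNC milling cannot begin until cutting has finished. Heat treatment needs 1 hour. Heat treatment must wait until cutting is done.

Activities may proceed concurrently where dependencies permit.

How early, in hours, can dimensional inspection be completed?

Cutting cannot begin until its own release at hour 2. It runs from hour 2 to 2 + 1 = hour 3.
CNC milling cannot begin until cutting (finishes hour 3). It runs from hour 3 to 3 + 3 = hour 6.
After CNC milling (finishes hour 6, plus 1-hour gap → hour 7), surface grinding can start at hour 7 and finishes at hour 13.
Dimensional inspection needs all of surface grinding (finishes hour 13); CNC milling (finishes hour 6). That puts its earliest start at hour 13; it finishes at 13 + 5 = hour 18.

18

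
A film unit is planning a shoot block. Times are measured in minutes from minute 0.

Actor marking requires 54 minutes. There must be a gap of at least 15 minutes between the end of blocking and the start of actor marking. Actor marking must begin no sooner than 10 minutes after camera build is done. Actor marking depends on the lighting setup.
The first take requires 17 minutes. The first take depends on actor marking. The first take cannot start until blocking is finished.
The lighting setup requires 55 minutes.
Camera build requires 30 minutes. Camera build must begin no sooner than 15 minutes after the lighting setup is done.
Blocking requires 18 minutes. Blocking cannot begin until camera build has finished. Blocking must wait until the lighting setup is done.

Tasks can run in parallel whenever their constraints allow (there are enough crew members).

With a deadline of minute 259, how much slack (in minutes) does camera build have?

55

The lighting setup has no prerequisites, so it starts at minute 0 and finishes at minute 55.
Camera build cannot begin until the lighting setup (finishes minute 55, plus 15-minute gap → minute 70). It runs from minute 70 to 70 + 30 = minute 100.

Working backward from the deadline:
The first take must finish by minute 259; it takes 17 minutes, so it must start by 259 − 17 = minute 242.
Actor marking has to be done before the first take (must start by minute 242). That means finishing by minute 242, i.e. starting by 242 − 54 = minute 188.
Blocking must finish in time for actor marking (must start by minute 188, minus 15-minute gap → minute 173); the first take (must start by minute 242). The tightest is minute 173, so blocking must start by 173 − 18 = minute 155.
Camera build has several dependents: blocking (must start by minute 155); actor marking (must start by minute 188, minus 10-minute gap → minute 178). The earliest of those limits is minute 155, so camera build must start by 155 − 30 = minute 125.
So camera build can start as early as minute 70 and as late as minute 125, giving 125 − 70 = 55 minutes of slack.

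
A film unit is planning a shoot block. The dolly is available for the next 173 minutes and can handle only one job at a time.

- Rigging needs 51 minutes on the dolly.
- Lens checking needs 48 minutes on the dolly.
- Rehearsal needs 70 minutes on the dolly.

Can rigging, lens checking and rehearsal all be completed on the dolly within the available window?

Yes

Running back to back, the jobs need 51 + 48 + 70 = 169 minutes on the dolly.
Since 169 ≤ 173, they fit within the window.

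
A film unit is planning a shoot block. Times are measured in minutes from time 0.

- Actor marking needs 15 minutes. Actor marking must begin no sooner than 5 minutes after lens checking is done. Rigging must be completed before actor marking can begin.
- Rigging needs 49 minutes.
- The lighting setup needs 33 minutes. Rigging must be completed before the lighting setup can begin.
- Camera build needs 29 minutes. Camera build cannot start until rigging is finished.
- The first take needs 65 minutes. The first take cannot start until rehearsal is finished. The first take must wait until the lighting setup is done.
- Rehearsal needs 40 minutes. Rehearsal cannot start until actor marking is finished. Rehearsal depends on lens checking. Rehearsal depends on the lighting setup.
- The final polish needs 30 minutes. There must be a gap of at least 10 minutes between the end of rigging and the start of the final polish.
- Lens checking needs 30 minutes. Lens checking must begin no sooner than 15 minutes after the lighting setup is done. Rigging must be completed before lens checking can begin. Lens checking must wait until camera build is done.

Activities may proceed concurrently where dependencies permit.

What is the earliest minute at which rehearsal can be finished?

Rigging can start immediately at minute 0; it finishes at minute 49.
After rigging (finishes minute 49), camera build can start at minute 49 and finishes at minute 78.
After rigging (finishes minute 49), the lighting setup can start at minute 49 and finishes at minute 82.
Lens checking cannot start until the lighting setup (finishes minute 82, plus 15-minute gap → minute 97); rigging (finishes minute 49); camera build (finishes minute 78). The controlling bound is minute 97, so lens checking finishes at 97 + 30 = minute 127.
Actor marking cannot start until lens checking (finishes minute 127, plus 5-minute gap → minute 132); rigging (finishes minute 49). The controlling bound is minute 132, so actor marking finishes at 132 + 15 = minute 147.
For rehearsal: actor marking (finishes minute 147); lens checking (finishes minute 127); the lighting setup (finishes minute 82). Taking the maximum gives a start of minute 147, and it finishes at 147 + 40 = minute 187.

187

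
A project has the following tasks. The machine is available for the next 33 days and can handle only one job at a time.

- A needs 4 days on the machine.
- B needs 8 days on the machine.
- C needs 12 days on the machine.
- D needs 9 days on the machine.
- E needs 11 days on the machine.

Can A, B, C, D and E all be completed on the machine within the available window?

Running back to back, the jobs need 4 + 8 + 12 + 9 + 11 = 44 days on the machine.
Since 44 > 33, they cannot all fit.

No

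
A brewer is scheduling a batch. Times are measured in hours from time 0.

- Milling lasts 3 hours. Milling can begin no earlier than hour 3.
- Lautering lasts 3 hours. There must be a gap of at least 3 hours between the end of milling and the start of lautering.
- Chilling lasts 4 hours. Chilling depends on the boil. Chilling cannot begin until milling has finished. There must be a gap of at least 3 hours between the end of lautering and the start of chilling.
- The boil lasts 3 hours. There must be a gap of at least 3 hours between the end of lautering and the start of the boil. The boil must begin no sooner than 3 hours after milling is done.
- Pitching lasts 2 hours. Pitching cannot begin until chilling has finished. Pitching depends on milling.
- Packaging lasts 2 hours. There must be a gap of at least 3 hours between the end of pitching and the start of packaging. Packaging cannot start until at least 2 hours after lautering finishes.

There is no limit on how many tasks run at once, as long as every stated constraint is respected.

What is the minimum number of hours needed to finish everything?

29

Milling cannot begin until its own release at hour 3. It runs from hour 3 to 3 + 3 = hour 6.
Lautering cannot begin until milling (finishes hour 6, plus 3-hour gap → hour 9). It runs from hour 9 to 9 + 3 = hour 12.
The boil needs all of lautering (finishes hour 12, plus 3-hour gap → hour 15); milling (finishes hour 6, plus 3-hour gap → hour 9). That puts its earliest start at hour 15; it finishes at 15 + 3 = hour 18.
Chilling needs all of the boil (finishes hour 18); milling (finishes hour 6); lautering (finishes hour 12, plus 3-hour gap → hour 15). That puts its earliest start at hour 18; it finishes at 18 + 4 = hour 22.
For pitching: chilling (finishes hour 22); milling (finishes hour 6). Taking the maximum gives a start of hour 22, and it finishes at 22 + 2 = hour 24.
Packaging has to wait for pitching (finishes hour 24, plus 3-hour gap → hour 27); lautering (finishes hour 12, plus 2-hour gap → hour 14). The latest of these is hour 27, so packaging runs hour 27 to 27 + 2 = hour 29.
All tasks are finished once the last one completes. Finish times: Milling at 6, Lautering at 12, The boil at 18, Chilling at 22, Pitching at 24, Packaging at 29. The latest is hour 29.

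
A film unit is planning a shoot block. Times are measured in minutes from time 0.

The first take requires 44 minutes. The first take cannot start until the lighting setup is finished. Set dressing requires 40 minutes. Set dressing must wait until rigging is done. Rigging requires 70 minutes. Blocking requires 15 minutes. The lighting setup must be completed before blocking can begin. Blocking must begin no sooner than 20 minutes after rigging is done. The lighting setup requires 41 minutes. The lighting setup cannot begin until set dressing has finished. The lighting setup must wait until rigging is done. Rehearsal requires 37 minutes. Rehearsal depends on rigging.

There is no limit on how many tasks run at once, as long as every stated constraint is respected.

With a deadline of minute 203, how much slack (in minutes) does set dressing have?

8

Rigging can start immediately at minute 0; it finishes at minute 70.
After rigging (finishes minute 70), set dressing can start at minute 70 and finishes at minute 110.

Working backward from the deadline:
Blocking must finish by minute 203; it takes 15 minutes, so it must start by 203 − 15 = minute 188.
The first take must finish by minute 203; it takes 44 minutes, so it must start by 203 − 44 = minute 159.
The lighting setup has several dependents: blocking (must start by minute 188); the first take (must start by minute 159). The earliest of those limits is minute 159, so the lighting setup must start by 159 − 41 = minute 118.
Set dressing must finish before the lighting setup (must start by minute 118). With a 40-minute duration, set dressing must start by 118 − 40 = minute 78.
So set dressing can start as early as minute 70 and as late as minute 78, giving 78 − 70 = 8 minutes of slack.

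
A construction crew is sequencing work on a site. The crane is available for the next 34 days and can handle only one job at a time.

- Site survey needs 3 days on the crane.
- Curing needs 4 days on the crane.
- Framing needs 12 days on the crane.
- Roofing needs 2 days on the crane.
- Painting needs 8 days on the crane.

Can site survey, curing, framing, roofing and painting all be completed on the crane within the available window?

Yes

Running back to back, the jobs need 3 + 4 + 12 + 2 + 8 = 29 days on the crane.
Since 29 ≤ 34, they fit within the window.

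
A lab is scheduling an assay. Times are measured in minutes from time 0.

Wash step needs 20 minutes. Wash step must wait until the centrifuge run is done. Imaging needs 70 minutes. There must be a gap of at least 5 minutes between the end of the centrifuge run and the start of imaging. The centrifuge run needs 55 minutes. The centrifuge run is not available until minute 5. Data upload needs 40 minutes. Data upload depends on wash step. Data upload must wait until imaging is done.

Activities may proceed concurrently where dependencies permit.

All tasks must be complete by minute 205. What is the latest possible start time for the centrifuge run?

Nothing follows data upload; the deadline of minute 205 is its only limit. It must start by 205 − 40 = minute 165.
Wash step has to be done before data upload (must start by minute 165). That means finishing by minute 165, i.e. starting by 165 − 20 = minute 145.
Imaging must finish before data upload (must start by minute 165). With a 70-minute duration, imaging must start by 165 − 70 = minute 95.
For the centrifuge run: wash step (must start by minute 145); imaging (must start by minute 95, minus 5-minute gap → minute 90). The most restrictive is minute 90; with a 55-minute duration, the centrifuge run must start by minute 35.

35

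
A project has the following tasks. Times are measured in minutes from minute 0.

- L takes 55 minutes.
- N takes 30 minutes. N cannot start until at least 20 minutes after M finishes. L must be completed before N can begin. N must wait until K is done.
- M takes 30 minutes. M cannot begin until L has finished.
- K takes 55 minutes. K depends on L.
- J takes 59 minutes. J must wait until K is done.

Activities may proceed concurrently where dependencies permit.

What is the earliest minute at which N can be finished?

L can start immediately at minute 0; it finishes at minute 55.
M cannot begin until L (finishes minute 55). It runs from minute 55 to 55 + 30 = minute 85.
K waits on L (finishes minute 55), so it starts at minute 55 and finishes at 55 + 55 = minute 110.
N has to wait for M (finishes minute 85, plus 20-minute gap → minute 105); L (finishes minute 55); K (finishes minute 110). The latest of these is minute 110, so N runs minute 110 to 110 + 30 = minute 140.

140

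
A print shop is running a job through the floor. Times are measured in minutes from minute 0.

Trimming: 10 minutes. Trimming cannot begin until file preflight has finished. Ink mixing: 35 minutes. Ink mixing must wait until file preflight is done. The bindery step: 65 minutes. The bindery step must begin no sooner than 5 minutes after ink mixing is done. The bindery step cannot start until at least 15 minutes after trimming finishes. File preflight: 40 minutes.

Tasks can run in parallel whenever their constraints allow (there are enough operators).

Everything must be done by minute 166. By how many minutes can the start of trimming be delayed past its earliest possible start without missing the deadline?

File preflight can start immediately at minute 0; it finishes at minute 40.
Trimming waits on file preflight (finishes minute 40), so it starts at minute 40 and finishes at 40 + 10 = minute 50.

Working backward from the deadline:
To finish by minute 166, the bindery step (duration 65) must start no later than minute 101.
Trimming must finish before the bindery step (must start by minute 101, minus 15-minute gap → minute 86). With a 10-minute duration, trimming must start by 86 − 10 = minute 76.
So trimming can start as early as minute 40 and as late as minute 76, giving 76 − 40 = 36 minutes of slack.

36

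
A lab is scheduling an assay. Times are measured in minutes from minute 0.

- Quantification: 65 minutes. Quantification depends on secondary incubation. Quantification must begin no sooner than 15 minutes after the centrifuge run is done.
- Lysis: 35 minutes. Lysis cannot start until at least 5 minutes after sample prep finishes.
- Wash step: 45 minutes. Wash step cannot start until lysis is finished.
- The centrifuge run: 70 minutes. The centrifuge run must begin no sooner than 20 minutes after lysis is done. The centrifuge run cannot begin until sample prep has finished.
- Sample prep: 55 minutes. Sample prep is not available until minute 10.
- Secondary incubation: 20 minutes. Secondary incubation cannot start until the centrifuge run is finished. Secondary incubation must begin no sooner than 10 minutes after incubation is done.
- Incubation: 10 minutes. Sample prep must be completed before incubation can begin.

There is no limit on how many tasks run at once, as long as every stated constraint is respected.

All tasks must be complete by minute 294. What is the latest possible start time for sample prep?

Nothing follows quantification; the deadline of minute 294 is its only limit. It must start by 294 − 65 = minute 229.
Secondary incubation has to be done before quantification (must start by minute 229). That means finishing by minute 229, i.e. starting by 229 − 20 = minute 209.
For the centrifuge run: secondary incubation (must start by minute 209); quantification (must start by minute 229, minus 15-minute gap → minute 214). The most restrictive is minute 209; with a 70-minute duration, the centrifuge run must start by minute 139.
Nothing follows wash step; the deadline of minute 294 is its only limit. It must start by 294 − 45 = minute 249.
For lysis: the centrifuge run (must start by minute 139, minus 20-minute gap → minute 119); wash step (must start by minute 249). The most restrictive is minute 119; with a 35-minute duration, lysis must start by minute 84.
Incubation feeds into secondary incubation (must start by minute 209, minus 10-minute gap → minute 199); so incubation must finish by minute 199 and therefore start by minute 189.
Sample prep feeds lysis (must start by minute 84, minus 5-minute gap → minute 79); incubation (must start by minute 189); the centrifuge run (must start by minute 139). Taking the minimum, sample prep must finish by minute 79 and start by 79 − 55 = minute 24.

24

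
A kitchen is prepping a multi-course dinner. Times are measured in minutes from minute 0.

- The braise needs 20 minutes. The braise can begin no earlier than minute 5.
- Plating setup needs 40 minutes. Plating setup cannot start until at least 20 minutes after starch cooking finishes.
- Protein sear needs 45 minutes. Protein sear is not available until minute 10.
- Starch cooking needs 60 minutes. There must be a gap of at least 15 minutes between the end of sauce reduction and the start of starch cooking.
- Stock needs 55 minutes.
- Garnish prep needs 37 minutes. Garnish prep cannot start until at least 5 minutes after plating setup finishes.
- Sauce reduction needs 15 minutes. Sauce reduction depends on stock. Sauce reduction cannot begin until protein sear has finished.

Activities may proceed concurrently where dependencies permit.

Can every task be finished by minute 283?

Protein sear waits on its own release at minute 10, so it starts at minute 10 and finishes at 10 + 45 = minute 55.
The braise waits on its own release at minute 5, so it starts at minute 5 and finishes at 5 + 20 = minute 25.
Stock has no prerequisites, so it starts at minute 0 and finishes at minute 55.
Sauce reduction needs all of stock (finishes minute 55); protein sear (finishes minute 55). That puts its earliest start at minute 55; it finishes at 55 + 15 = minute 70.
Starch cooking waits on sauce reduction (finishes minute 70, plus 15-minute gap → minute 85), so it starts at minute 85 and finishes at 85 + 60 = minute 145.
Plating setup waits on starch cooking (finishes minute 145, plus 20-minute gap → minute 165), so it starts at minute 165 and finishes at 165 + 40 = minute 205.
Garnish prep waits on plating setup (finishes minute 205, plus 5-minute gap → minute 210), so it starts at minute 210 and finishes at 210 + 37 = minute 247.
Every task is finished by minute 247, which is no later than the deadline of 283, so the schedule is feasible.

Yes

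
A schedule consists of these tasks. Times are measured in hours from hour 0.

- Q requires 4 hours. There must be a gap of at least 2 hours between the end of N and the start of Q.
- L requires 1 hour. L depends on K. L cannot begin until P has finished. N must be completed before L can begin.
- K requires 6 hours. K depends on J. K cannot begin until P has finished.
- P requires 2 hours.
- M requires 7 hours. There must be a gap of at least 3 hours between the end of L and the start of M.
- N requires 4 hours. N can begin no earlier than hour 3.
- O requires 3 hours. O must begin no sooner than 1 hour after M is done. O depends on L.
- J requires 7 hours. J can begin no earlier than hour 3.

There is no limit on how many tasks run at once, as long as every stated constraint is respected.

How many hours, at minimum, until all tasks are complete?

31

P can start immediately at hour 0; it finishes at hour 2.
After its own release at hour 3, N can start at hour 3 and finishes at hour 7.
After N (finishes hour 7, plus 2-hour gap → hour 9), Q can start at hour 9 and finishes at hour 13.
J cannot begin until its own release at hour 3. It runs from hour 3 to 3 + 7 = hour 10.
K cannot start until J (finishes hour 10); P (finishes hour 2). The controlling bound is hour 10, so K finishes at 10 + 6 = hour 16.
L needs all of K (finishes hour 16); P (finishes hour 2); N (finishes hour 7). That puts its earliest start at hour 16; it finishes at 16 + 1 = hour 17.
M cannot begin until L (finishes hour 17, plus 3-hour gap → hour 20). It runs from hour 20 to 20 + 7 = hour 27.
O has to wait for M (finishes hour 27, plus 1-hour gap → hour 28); L (finishes hour 17). The latest of these is hour 28, so O runs hour 28 to 28 + 3 = hour 31.
All tasks are finished once the last one completes. Finish times: J at 10, K at 16, L at 17, M at 27, N at 7, O at 31, P at 2, Q at 13. The latest is hour 31.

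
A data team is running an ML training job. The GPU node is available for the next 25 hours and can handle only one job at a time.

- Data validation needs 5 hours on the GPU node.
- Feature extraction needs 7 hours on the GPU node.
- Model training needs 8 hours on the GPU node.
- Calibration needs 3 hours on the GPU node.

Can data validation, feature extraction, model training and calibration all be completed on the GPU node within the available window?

Yes

Running back to back, the jobs need 5 + 7 + 8 + 3 = 23 hours on the GPU node.
Since 23 ≤ 25, they fit within the window.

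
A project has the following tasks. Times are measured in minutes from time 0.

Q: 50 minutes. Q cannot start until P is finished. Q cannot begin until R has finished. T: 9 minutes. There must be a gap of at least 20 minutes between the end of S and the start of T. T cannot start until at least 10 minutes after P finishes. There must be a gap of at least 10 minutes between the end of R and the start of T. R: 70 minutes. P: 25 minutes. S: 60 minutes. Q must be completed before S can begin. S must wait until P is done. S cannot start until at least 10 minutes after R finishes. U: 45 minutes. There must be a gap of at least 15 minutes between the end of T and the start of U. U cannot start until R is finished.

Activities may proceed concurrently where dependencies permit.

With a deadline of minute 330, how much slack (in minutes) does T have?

61

R has no prerequisites, so it starts at minute 0 and finishes at minute 70.
P has no prerequisites, so it starts at minute 0 and finishes at minute 25.
Q needs all of P (finishes minute 25); R (finishes minute 70). That puts its earliest start at minute 70; it finishes at 70 + 50 = minute 120.
For S: Q (finishes minute 120); P (finishes minute 25); R (finishes minute 70, plus 10-minute gap → minute 80). Taking the maximum gives a start of minute 120, and it finishes at 120 + 60 = minute 180.
For T: S (finishes minute 180, plus 20-minute gap → minute 200); P (finishes minute 25, plus 10-minute gap → minute 35); R (finishes minute 70, plus 10-minute gap → minute 80). Taking the maximum gives a start of minute 200, and it finishes at 200 + 9 = minute 209.

Working backward from the deadline:
U has no dependents, so it just needs to finish by minute 330. Starting by 330 − 45 = minute 285 achieves that.
Since U (must start by minute 285, minus 15-minute gap → minute 270) depends on it, T must finish by minute 270. Backing off its 9-minute duration gives a latest start of minute 261.
So T can start as early as minute 200 and as late as minute 261, giving 261 − 200 = 61 minutes of slack.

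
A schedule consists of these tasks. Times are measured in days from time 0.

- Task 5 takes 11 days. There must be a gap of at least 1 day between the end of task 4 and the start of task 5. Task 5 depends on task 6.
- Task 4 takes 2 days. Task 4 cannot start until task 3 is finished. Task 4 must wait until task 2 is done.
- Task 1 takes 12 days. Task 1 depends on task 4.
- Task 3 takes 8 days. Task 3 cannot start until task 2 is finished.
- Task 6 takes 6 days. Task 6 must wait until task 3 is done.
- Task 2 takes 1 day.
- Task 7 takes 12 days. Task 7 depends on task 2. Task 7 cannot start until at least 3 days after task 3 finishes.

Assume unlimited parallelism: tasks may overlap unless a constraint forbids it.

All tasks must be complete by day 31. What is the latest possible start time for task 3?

6

Task 1 has no dependents, so it just needs to finish by day 31. Starting by 31 − 12 = day 19 achieves that.
Task 5 has no dependents, so it just needs to finish by day 31. Starting by 31 − 11 = day 20 achieves that.
Task 4 must finish in time for task 1 (must start by day 19); task 5 (must start by day 20, minus 1-day gap → day 19). The tightest is day 19, so task 4 must start by 19 − 2 = day 17.
Task 6 must finish before task 5 (must start by day 20). With a 6-day duration, task 6 must start by 20 − 6 = day 14.
Nothing follows task 7; the deadline of day 31 is its only limit. It must start by 31 − 12 = day 19.
Task 3 must finish in time for task 4 (must start by day 17); task 6 (must start by day 14); task 7 (must start by day 19, minus 3-day gap → day 16). The tightest is day 14, so task 3 must start by 14 − 8 = day 6.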